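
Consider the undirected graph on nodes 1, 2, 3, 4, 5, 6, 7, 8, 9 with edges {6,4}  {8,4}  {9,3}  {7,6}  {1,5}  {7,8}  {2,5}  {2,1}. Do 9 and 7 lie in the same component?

The component containing 9 is {3, 9}, and 7 is not in it.

No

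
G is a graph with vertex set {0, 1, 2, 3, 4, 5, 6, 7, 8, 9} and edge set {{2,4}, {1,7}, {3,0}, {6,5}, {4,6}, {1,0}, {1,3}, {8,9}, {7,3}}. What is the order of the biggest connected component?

Starting from 8 we can reach 8, 9. That is one component of size 2.
Starting from 0 we can reach 0, 1, 3, 7. That is one component of size 4.
Starting from 2 we can reach 2, 4, 5, 6. That is one component of size 4.
The largest has 4 vertices.

4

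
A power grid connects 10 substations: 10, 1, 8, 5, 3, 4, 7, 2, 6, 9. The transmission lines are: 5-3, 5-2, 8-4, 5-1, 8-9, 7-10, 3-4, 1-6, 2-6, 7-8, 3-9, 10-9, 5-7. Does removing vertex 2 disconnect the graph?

Deleting 2 leaves 1 component (was 1) (its neighbors 5, 6 remain connected to each other), so 2 is not a cut vertex.

No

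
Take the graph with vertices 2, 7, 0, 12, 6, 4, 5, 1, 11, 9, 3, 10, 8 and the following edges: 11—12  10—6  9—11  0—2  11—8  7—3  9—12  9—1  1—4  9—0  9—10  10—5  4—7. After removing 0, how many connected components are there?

With 0 gone, the remaining components are: {2}; {1, 3, 4, 5, 6, 7, 8, 9, 10, 11, 12}.
That is 2 components.

2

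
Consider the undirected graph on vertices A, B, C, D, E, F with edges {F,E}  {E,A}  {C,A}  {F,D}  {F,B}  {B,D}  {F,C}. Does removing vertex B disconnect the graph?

No

Deleting B leaves 1 component (was 1) (its neighbors D, F remain connected to each other), so B is not a cut vertex.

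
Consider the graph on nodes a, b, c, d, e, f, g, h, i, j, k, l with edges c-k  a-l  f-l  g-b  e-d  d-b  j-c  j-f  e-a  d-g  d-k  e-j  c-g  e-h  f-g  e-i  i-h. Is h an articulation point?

Deleting h leaves 1 component (was 1) (its neighbors e, i remain connected to each other), so h is not a cut vertex.

No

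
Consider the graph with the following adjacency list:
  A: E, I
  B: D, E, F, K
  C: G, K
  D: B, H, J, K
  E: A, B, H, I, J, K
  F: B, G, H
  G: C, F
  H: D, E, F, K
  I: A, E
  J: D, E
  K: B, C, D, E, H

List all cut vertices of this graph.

E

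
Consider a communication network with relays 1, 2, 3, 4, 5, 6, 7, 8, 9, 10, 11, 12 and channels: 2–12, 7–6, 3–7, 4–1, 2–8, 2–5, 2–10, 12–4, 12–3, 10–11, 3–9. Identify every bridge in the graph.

1-4, 10-11, 10-2, 12-2, 12-3, 12-4, 2-5, 2-8, 3-7, 3-9, 6-7

removing 1–4 disconnects 1 from 4; removing 2–12 disconnects 2 from 12; removing 2–8 disconnects 2 from 8; removing 12–4 disconnects 12 from 4 — these are bridges.
In total 11 edges are bridges.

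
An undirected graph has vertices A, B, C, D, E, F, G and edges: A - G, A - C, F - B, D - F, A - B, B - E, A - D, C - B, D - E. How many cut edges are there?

The edges on the cycle D-F-B-E-D are not bridges since each lies on that cycle.
But removing A - G disconnects A from G — this is a bridge.

1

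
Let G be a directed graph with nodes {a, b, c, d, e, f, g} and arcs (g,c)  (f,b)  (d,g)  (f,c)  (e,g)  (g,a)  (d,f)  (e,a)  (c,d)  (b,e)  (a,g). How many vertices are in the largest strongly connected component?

{a, b, c, d, e, f, g} are all mutually reachable — one SCC of size 7.
The largest has 7 vertices.

7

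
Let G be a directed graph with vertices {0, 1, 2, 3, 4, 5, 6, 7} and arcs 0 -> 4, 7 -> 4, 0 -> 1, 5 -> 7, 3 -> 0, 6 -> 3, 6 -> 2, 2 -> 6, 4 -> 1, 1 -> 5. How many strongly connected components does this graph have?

{1, 4, 5, 7} are all mutually reachable — one SCC of size 4.
{2, 6} are all mutually reachable — one SCC of size 2.
{0} is an SCC by itself.
{3} is an SCC by itself.
That gives 4 strongly connected components.

4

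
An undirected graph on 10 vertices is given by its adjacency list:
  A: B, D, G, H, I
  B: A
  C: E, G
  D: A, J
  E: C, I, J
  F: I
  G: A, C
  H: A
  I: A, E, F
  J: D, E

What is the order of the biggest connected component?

10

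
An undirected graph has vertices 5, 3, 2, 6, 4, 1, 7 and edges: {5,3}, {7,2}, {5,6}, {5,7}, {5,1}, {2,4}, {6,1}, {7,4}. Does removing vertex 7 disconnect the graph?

Deleting 7 raises the number of components from 1 to 2, so 7 is a cut vertex.

Yes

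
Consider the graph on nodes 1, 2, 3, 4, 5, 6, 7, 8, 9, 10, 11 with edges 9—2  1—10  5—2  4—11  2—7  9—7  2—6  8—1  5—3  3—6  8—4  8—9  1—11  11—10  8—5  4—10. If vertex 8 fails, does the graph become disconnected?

Deleting 8 raises the number of components from 1 to 2, so 8 is a cut vertex.

Yes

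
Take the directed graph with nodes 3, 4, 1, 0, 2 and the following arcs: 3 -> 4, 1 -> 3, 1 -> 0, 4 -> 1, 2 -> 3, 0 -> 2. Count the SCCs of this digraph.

1

{0, 1, 2, 3, 4} are all mutually reachable — one SCC of size 5.
That gives 1 strongly connected component.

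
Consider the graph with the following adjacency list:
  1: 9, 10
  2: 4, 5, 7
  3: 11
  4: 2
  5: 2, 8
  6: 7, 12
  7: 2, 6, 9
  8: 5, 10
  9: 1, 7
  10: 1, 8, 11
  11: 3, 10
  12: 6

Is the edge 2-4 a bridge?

Removing 2-4 leaves no path between 2 and 4: the component count goes from 1 to 2. So it is a bridge.

Yes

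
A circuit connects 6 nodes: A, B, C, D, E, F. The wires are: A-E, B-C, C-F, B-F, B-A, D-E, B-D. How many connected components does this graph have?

1

Starting from A we can reach A, B, C, D, E, F. That is one component of size 6.
Total: 1 component.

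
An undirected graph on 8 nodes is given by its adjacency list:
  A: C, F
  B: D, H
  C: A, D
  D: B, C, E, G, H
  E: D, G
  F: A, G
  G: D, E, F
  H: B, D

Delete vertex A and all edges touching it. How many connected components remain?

1

With A gone, the remaining components are: {B, C, D, E, F, G, H}.
That is 1 component.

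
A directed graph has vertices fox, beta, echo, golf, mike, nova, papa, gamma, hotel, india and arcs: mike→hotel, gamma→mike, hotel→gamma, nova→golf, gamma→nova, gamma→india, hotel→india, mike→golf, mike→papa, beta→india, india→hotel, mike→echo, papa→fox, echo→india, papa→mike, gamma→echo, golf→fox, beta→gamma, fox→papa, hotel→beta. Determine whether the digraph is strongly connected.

From fox we can reach every vertex (fox, beta, echo, golf, mike, nova, papa, gamma, hotel, india), and every vertex can reach fox (fox, beta, echo, golf, mike, nova, papa, gamma, hotel, india). So the whole graph is one strongly connected component.

Yes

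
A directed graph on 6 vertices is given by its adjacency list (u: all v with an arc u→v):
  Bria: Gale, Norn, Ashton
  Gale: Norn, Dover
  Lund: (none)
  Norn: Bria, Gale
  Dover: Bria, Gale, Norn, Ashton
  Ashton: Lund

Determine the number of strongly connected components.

3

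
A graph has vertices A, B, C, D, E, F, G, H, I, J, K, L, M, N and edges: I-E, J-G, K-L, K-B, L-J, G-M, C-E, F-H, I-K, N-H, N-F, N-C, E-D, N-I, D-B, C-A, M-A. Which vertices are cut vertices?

N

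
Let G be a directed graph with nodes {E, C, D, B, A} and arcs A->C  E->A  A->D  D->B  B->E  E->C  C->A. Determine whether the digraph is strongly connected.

From E we can reach every vertex (A, B, C, D, E), and every vertex can reach E (A, B, C, D, E). So the whole graph is one strongly connected component.

Yes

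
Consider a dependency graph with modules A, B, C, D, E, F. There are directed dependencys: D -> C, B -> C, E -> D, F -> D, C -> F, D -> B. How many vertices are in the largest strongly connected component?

{B, C, D, F} are all mutually reachable — one SCC of size 4.
{E} is an SCC by itself.
{A} is an SCC by itself.
The largest has 4 vertices.

4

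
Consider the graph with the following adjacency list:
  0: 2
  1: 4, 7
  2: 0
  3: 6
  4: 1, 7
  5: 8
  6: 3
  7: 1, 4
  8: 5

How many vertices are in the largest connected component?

3

Starting from 3 we can reach 3, 6. That is one component of size 2.
Starting from 5 we can reach 5, 8. That is one component of size 2.
Starting from 0 we can reach 0, 2. That is one component of size 2.
Starting from 1 we can reach 1, 4, 7. That is one component of size 3.
The largest has 3 vertices.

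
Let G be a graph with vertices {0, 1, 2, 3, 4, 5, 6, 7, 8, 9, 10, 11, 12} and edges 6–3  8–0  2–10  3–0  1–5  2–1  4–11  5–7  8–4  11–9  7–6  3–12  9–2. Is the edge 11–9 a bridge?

No

After removing 11–9, the path 11-4-8-0-3-6-7-5-1-2-9 still connects them, so the edge is not a bridge.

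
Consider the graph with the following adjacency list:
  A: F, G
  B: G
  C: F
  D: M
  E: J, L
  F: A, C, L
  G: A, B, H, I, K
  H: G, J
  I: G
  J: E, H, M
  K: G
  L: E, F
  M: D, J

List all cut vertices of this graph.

F, G, J, M

Removing F increases the component count from 1 to 2, so F is a cut vertex.
Removing G increases the component count from 1 to 4, so G is a cut vertex.
Removing J increases the component count from 1 to 2, so J is a cut vertex.
Likewise M is a cut vertex.
By contrast removing D leaves 1 component; it is not a cut vertex. No other vertex is a cut vertex either.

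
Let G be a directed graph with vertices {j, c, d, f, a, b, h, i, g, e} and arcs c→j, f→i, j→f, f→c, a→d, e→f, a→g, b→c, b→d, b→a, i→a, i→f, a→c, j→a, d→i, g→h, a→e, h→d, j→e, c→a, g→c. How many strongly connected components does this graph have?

{a, c, d, e, f, g, h, i, j} are all mutually reachable — one SCC of size 9.
{b} is an SCC by itself.
That gives 2 strongly connected components.

2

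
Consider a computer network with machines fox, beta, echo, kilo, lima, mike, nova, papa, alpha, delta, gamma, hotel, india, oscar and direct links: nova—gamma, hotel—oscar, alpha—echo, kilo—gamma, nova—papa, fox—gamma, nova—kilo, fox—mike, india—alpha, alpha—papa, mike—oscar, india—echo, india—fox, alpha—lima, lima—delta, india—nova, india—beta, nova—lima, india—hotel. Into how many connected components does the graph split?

1

Starting from fox we can reach fox, beta, echo, kilo, lima, mike, nova, papa, alpha, delta, gamma, hotel, india, oscar. That is one component of size 14.
Total: 1 component.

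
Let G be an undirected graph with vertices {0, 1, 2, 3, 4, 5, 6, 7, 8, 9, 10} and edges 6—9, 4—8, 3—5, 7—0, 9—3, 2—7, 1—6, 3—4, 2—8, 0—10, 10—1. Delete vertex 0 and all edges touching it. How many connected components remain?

With 0 gone, the remaining components are: {1, 2, 3, 4, 5, 6, 7, 8, 9, 10}.
That is 1 component.

1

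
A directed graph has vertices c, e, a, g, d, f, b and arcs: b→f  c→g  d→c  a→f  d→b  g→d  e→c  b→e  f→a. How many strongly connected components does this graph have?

2

{b, c, d, e, g} are all mutually reachable — one SCC of size 5.
{a, f} are all mutually reachable — one SCC of size 2.
That gives 2 strongly connected components.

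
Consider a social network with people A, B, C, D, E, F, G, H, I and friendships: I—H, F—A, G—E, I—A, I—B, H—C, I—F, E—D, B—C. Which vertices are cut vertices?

E, I

Removing E increases the component count from 2 to 3, so E is a cut vertex.
Removing I increases the component count from 2 to 3, so I is a cut vertex.
By contrast removing H leaves 2 components; it is not a cut vertex. No other vertex is a cut vertex either.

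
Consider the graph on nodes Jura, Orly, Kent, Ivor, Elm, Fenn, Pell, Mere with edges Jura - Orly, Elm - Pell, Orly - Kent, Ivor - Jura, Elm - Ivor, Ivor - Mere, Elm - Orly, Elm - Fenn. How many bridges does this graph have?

The edges on the cycle Elm-Ivor-Jura-Orly-Elm are not bridges since each lies on that cycle.
But removing Elm - Pell disconnects Elm from Pell; removing Orly - Kent disconnects Orly from Kent; removing Ivor - Mere disconnects Ivor from Mere; removing Elm - Fenn disconnects Elm from Fenn — these are bridges.
That makes 4 bridges.

4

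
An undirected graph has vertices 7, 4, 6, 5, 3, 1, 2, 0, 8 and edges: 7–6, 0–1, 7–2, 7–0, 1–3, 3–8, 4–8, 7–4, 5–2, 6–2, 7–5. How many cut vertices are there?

Removing 7 increases the component count from 1 to 2, so 7 is a cut vertex.
By contrast removing 6 leaves 1 component; it is not a cut vertex. No other vertex is a cut vertex either.

1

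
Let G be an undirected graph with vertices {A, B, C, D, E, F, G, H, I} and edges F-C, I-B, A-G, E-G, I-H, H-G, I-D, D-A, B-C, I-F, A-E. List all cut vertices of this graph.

Removing I increases the component count from 1 to 2, so I is a cut vertex.
By contrast removing B leaves 1 component; it is not a cut vertex. No other vertex is a cut vertex either.

I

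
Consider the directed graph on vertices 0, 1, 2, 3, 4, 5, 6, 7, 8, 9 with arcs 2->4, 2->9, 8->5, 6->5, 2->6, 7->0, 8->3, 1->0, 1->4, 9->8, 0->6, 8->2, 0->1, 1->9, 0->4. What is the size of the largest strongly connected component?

{2, 8, 9} are all mutually reachable — one SCC of size 3.
{0, 1} are all mutually reachable — one SCC of size 2.
{7} is an SCC by itself.
{6} is an SCC by itself.
{4} is an SCC by itself.
(and 2 more singleton SCCs)
The largest has 3 vertices.

3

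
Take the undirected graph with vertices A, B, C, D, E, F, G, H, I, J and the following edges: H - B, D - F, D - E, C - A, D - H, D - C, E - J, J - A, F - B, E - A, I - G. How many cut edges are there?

The edges on the cycle E-J-A-E are not bridges since each lies on that cycle.
But removing I - G disconnects I from G — this is a bridge.

1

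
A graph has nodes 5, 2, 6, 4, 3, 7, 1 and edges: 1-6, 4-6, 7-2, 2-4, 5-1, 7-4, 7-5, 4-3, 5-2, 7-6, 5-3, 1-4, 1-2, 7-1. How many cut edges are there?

0

The edges on the cycle 7-5-1-7 are not bridges since each lies on that cycle.
Every edge lies on some cycle, so there are no bridges.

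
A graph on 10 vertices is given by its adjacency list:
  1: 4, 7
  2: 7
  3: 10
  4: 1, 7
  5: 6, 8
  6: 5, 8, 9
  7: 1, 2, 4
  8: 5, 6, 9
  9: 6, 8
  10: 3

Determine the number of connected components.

3

Starting from 3 we can reach 3, 10. That is one component of size 2.
Starting from 5 we can reach 5, 6, 8, 9. That is one component of size 4.
Starting from 1 we can reach 1, 2, 4, 7. That is one component of size 4.
Total: 3 components.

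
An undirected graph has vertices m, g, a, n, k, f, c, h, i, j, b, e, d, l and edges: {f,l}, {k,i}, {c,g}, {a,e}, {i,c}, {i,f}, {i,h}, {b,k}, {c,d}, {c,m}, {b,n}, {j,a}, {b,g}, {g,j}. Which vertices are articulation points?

a, b, c, f, g, i, j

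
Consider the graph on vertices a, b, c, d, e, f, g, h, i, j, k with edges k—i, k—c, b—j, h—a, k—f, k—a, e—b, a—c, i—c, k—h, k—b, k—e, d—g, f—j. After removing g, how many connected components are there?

2

With g gone, the remaining components are: {d}; {a, b, c, e, f, h, i, j, k}.
That is 2 components.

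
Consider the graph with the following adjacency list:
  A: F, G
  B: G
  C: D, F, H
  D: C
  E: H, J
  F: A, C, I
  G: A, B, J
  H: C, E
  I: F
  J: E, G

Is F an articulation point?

Yes

Deleting F raises the number of components from 1 to 2, so F is a cut vertex.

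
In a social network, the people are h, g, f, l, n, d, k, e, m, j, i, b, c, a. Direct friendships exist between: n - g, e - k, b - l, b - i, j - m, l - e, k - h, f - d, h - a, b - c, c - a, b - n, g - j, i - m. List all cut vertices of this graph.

b

Removing b increases the component count from 2 to 3, so b is a cut vertex.
By contrast removing f leaves 2 components; it is not a cut vertex. No other vertex is a cut vertex either.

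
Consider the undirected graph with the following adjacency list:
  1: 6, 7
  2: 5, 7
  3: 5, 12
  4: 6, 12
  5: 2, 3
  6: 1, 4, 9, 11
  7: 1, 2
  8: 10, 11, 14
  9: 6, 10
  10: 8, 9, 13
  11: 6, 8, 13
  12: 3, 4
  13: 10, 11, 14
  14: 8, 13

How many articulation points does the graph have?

Removing 6 increases the component count from 1 to 2, so 6 is a cut vertex.
By contrast removing 8 leaves 1 component; it is not a cut vertex. No other vertex is a cut vertex either.

1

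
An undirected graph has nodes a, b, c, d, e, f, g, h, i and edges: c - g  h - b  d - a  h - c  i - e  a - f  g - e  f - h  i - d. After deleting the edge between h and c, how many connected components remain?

h and c are still connected via h-f-a-d-i-e-g-c, so the component count stays at 1.

1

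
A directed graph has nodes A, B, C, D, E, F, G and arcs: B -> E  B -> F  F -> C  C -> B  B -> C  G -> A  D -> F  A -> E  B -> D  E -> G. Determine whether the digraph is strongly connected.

No

There is no directed path from E to F, so the graph is not strongly connected.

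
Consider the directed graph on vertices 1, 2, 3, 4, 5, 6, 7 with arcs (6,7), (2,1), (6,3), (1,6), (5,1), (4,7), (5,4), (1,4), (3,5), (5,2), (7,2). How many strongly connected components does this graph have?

{1, 2, 3, 4, 5, 6, 7} are all mutually reachable — one SCC of size 7.
That gives 1 strongly connected component.

1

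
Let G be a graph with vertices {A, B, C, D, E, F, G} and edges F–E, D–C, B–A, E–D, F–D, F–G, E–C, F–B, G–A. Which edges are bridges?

none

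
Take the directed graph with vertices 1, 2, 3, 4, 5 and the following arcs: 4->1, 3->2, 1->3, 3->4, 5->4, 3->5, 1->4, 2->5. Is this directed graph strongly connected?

Yes

From 1 we can reach every vertex (1, 2, 3, 4, 5), and every vertex can reach 1 (1, 2, 3, 4, 5). So the whole graph is one strongly connected component.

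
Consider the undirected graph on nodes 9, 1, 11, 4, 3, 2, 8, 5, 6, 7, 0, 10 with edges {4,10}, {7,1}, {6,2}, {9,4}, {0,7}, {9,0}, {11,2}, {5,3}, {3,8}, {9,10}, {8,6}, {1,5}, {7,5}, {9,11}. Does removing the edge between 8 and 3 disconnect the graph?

After removing 8-3, the path 8-6-2-11-9-0-7-5-3 still connects them, so the edge is not a bridge.

No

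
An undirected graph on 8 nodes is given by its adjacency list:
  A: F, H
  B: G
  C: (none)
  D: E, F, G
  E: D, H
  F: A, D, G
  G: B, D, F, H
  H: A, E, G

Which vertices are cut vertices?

G

Removing G increases the component count from 2 to 3, so G is a cut vertex.
By contrast removing H leaves 2 components; it is not a cut vertex. No other vertex is a cut vertex either.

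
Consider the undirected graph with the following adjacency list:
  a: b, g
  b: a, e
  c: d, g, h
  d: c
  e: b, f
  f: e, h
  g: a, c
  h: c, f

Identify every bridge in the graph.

c-d

The edges on the cycle e-f-h-c-g-a-b-e are not bridges since each lies on that cycle.
But removing c-d disconnects c from d — this is a bridge.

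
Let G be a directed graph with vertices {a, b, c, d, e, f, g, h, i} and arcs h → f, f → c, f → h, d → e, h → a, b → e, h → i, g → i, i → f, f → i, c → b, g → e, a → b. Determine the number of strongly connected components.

7

{f, h, i} are all mutually reachable — one SCC of size 3.
{a} is an SCC by itself.
{e} is an SCC by itself.
{b} is an SCC by itself.
{g} is an SCC by itself.
(and 2 more singleton SCCs)
That gives 7 strongly connected components.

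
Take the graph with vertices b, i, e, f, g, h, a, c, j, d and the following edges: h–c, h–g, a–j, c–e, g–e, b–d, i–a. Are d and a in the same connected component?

No

The component containing d is {b, d}, and a is not in it.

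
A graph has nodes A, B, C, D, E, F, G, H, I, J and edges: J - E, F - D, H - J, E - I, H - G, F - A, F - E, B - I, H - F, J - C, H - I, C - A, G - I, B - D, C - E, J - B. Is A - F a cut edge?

No

After removing A - F, the path A-C-E-F still connects them, so the edge is not a bridge.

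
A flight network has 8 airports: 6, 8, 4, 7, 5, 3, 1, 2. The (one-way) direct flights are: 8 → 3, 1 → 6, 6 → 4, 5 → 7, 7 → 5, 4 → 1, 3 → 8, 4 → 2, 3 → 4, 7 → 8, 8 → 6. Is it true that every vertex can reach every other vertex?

No

There is no directed path from 1 to 3, so the graph is not strongly connected.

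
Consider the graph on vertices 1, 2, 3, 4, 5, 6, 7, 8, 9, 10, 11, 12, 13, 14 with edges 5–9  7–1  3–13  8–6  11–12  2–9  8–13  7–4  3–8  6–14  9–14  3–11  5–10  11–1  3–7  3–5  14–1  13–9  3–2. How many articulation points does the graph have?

Removing 5 increases the component count from 1 to 2, so 5 is a cut vertex.
Removing 7 increases the component count from 1 to 2, so 7 is a cut vertex.
Removing 11 increases the component count from 1 to 2, so 11 is a cut vertex.
By contrast removing 4 leaves 1 component; it is not a cut vertex. No other vertex is a cut vertex either.

3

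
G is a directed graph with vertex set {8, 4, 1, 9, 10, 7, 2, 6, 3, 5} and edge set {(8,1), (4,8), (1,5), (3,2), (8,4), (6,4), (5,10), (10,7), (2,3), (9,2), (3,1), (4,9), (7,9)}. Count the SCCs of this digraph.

{1, 2, 3, 5, 7, 9, 10} are all mutually reachable — one SCC of size 7.
{4, 8} are all mutually reachable — one SCC of size 2.
{6} is an SCC by itself.
That gives 3 strongly connected components.

3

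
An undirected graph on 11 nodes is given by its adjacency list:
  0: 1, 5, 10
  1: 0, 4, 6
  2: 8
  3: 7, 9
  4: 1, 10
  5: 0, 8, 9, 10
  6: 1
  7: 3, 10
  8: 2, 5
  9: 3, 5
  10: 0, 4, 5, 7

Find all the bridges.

The edges on the cycle 10-5-9-3-7-10 are not bridges since each lies on that cycle.
But removing 1-6 disconnects 1 from 6; removing 2-8 disconnects 2 from 8; removing 5-8 disconnects 5 from 8 — these are bridges.

1-6, 2-8, 5-8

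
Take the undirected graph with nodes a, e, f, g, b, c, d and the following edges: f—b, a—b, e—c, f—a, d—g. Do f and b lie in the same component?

Yes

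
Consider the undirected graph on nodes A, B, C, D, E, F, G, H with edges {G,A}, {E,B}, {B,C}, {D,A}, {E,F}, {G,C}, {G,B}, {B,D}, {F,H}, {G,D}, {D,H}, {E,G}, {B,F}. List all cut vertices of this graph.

none

Removing B, for instance, still leaves 1 component. No single vertex removal increases the component count — the graph has no articulation points.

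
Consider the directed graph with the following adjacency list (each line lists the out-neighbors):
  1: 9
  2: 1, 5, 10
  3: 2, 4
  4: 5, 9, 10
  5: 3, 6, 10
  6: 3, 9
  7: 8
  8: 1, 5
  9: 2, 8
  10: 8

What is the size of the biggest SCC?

{1, 2, 3, 4, 5, 6, 8, 9, 10} are all mutually reachable — one SCC of size 9.
{7} is an SCC by itself.
The largest has 9 vertices.

9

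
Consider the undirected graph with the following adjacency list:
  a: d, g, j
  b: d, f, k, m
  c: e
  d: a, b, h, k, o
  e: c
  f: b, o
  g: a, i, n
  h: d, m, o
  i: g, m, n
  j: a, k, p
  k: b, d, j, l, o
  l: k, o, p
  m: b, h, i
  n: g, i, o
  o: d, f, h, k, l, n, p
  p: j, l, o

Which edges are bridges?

The edges on the cycle a-d-b-m-i-n-g-a are not bridges since each lies on that cycle.
But removing e-c disconnects e from c — this is a bridge.

c-e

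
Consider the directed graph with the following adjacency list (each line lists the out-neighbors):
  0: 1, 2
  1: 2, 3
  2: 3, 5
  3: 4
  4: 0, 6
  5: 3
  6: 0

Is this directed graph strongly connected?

From 1 we can reach every vertex (0, 1, 2, 3, 4, 5, 6), and every vertex can reach 1 (0, 1, 2, 3, 4, 5, 6). So the whole graph is one strongly connected component.

Yes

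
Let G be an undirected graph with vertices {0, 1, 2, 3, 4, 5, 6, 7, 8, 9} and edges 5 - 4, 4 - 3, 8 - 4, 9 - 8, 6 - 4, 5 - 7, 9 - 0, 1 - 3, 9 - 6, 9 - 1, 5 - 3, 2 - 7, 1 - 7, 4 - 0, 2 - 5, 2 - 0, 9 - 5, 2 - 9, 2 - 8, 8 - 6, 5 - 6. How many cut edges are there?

The edges on the cycle 2-9-1-7-5-2 are not bridges since each lies on that cycle.
Every edge lies on some cycle, so there are no bridges.

0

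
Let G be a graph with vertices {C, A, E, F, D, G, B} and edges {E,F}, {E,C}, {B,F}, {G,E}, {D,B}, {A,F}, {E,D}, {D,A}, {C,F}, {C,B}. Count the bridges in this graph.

The edges on the cycle E-C-B-D-E are not bridges since each lies on that cycle.
But removing G - E disconnects G from E — this is a bridge.

1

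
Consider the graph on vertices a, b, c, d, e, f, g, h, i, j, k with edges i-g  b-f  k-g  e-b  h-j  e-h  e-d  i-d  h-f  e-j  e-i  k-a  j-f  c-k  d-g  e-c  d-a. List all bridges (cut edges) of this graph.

none

The edges on the cycle e-c-k-a-d-e are not bridges since each lies on that cycle.
Every edge lies on some cycle, so there are no bridges.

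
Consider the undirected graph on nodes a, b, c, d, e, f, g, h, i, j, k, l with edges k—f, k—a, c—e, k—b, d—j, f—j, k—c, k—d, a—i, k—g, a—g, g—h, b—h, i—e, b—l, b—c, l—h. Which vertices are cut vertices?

k

Removing k increases the component count from 1 to 2, so k is a cut vertex.
By contrast removing h leaves 1 component; it is not a cut vertex. No other vertex is a cut vertex either.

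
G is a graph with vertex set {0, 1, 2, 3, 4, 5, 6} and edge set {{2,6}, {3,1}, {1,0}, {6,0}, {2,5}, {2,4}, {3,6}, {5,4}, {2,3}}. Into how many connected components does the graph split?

1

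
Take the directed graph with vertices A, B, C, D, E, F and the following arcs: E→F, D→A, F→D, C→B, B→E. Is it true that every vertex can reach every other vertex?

There is no directed path from D to C, so the graph is not strongly connected.

No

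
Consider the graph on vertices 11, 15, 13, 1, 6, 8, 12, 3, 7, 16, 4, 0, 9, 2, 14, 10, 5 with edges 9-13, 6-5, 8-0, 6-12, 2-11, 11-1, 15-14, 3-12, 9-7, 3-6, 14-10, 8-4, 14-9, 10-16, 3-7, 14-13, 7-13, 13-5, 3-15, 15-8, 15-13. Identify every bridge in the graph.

The edges on the cycle 15-14-9-7-13-15 are not bridges since each lies on that cycle.
But removing 10-16 disconnects 10 from 16; removing 8-0 disconnects 8 from 0; removing 10-14 disconnects 10 from 14; removing 1-11 disconnects 1 from 11 — these are bridges.
In total 7 edges are bridges.

0-8, 1-11, 10-14, 10-16, 11-2, 15-8, 4-8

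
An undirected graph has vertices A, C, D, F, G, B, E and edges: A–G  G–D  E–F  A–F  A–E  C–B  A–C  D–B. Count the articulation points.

1

Removing A increases the component count from 1 to 2, so A is a cut vertex.
By contrast removing C leaves 1 component; it is not a cut vertex. No other vertex is a cut vertex either.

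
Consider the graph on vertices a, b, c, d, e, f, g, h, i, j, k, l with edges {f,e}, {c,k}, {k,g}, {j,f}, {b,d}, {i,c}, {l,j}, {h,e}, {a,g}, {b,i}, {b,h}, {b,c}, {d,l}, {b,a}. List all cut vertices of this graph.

b

Removing b increases the component count from 1 to 2, so b is a cut vertex.
By contrast removing c leaves 1 component; it is not a cut vertex. No other vertex is a cut vertex either.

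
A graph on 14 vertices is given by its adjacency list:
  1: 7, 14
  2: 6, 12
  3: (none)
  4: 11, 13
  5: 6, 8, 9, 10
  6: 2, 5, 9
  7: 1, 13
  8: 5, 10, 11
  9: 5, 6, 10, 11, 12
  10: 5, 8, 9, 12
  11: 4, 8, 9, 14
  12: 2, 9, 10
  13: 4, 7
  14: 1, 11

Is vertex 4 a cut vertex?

Deleting 4 leaves 2 components (was 2), so 4 is not a cut vertex.

No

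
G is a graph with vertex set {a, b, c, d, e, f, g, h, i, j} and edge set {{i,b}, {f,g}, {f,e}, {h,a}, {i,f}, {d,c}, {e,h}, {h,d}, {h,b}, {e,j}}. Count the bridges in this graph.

The edges on the cycle i-f-e-h-b-i are not bridges since each lies on that cycle.
But removing f–g disconnects f from g; removing e–j disconnects e from j; removing d–c disconnects d from c; removing d–h disconnects d from h — these are bridges.
In total 5 edges are bridges.

5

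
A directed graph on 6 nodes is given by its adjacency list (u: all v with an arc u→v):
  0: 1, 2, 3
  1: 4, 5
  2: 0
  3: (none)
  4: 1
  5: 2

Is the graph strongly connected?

No

There is no directed path from 3 to 2, so the graph is not strongly connected.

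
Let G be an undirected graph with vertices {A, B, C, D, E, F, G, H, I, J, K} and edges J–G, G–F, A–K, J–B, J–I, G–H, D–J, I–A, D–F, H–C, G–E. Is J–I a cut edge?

Yes

Removing J–I leaves no path between J and I: the component count goes from 1 to 2. So it is a bridge.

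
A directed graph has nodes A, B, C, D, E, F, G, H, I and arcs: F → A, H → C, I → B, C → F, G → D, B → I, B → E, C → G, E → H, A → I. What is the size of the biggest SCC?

7

{A, B, C, E, F, H, I} are all mutually reachable — one SCC of size 7.
{G} is an SCC by itself.
{D} is an SCC by itself.
The largest has 7 vertices.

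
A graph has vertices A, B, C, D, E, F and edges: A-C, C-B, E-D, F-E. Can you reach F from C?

No

The component containing C is {A, B, C}, and F is not in it.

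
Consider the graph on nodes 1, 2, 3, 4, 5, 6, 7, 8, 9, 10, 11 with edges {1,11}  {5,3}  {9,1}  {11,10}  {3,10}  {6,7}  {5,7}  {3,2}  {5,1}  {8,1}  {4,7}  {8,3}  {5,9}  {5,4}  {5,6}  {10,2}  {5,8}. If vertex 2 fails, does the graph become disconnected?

No

Deleting 2 leaves 1 component (was 1) (its neighbors 3, 10 remain connected to each other), so 2 is not a cut vertex.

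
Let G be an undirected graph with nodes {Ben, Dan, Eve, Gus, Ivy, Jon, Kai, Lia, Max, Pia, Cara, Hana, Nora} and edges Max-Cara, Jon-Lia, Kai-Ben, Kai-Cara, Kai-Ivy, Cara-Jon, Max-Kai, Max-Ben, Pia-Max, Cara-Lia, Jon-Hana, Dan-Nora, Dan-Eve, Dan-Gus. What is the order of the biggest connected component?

9

Starting from Dan we can reach Dan, Eve, Gus, Nora. That is one component of size 4.
Starting from Ben we can reach Ben, Ivy, Jon, Kai, Lia, Max, Pia, Cara, Hana. That is one component of size 9.
The largest has 9 vertices.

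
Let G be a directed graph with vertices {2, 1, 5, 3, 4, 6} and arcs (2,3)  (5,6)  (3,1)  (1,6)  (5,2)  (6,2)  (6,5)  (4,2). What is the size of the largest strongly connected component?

5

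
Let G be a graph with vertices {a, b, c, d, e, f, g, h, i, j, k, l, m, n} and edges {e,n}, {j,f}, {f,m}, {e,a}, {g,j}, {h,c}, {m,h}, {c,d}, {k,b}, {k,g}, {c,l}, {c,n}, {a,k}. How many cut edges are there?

The edges on the cycle e-a-k-g-j-f-m-h-c-n-e are not bridges since each lies on that cycle.
But removing c-d disconnects c from d; removing c-l disconnects c from l; removing k-b disconnects k from b — these are bridges.
That makes 3 bridges.

3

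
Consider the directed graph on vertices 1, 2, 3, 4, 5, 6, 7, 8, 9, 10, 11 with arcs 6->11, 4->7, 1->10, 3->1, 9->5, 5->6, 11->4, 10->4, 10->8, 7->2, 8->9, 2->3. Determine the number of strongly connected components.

{1, 2, 3, 4, 5, 6, 7, 8, 9, 10, 11} are all mutually reachable — one SCC of size 11.
That gives 1 strongly connected component.

1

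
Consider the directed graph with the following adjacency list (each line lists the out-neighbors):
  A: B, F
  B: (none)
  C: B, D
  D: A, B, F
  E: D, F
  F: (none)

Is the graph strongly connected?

There is no directed path from D to E, so the graph is not strongly connected.

No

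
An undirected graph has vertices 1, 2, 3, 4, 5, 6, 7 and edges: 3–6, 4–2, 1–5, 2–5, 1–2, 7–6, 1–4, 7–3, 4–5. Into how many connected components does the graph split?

Starting from 3 we can reach 3, 6, 7. That is one component of size 3.
Starting from 1 we can reach 1, 2, 4, 5. That is one component of size 4.
Total: 2 components.

2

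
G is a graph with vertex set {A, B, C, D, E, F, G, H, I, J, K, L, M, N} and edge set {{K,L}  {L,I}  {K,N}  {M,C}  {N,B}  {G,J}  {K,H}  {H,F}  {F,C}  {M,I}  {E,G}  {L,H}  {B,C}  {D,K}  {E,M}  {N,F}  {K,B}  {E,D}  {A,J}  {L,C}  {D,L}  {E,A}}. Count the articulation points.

Removing E increases the component count from 1 to 2, so E is a cut vertex.
By contrast removing L leaves 1 component; it is not a cut vertex. No other vertex is a cut vertex either.

1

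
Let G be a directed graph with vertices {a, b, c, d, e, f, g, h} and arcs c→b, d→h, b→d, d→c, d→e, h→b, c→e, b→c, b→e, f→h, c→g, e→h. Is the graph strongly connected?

No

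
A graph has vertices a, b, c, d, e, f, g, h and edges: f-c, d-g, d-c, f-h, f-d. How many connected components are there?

b is isolated — a component by itself.
e is isolated — a component by itself.
a is isolated — a component by itself.
Starting from c we can reach c, d, f, g, h. That is one component of size 5.
Total: 4 components.

4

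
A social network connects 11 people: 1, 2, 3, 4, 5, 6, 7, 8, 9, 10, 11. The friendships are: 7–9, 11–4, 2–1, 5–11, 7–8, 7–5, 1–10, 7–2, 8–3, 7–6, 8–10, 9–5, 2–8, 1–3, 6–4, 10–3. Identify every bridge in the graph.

none

The edges on the cycle 1-10-3-1 are not bridges since each lies on that cycle.
Every edge lies on some cycle, so there are no bridges.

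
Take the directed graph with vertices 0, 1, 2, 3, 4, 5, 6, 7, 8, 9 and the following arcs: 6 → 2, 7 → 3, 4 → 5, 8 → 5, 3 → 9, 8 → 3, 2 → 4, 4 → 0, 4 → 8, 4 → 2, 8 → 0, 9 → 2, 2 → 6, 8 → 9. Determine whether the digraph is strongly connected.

There is no directed path from 2 to 7, so the graph is not strongly connected.

No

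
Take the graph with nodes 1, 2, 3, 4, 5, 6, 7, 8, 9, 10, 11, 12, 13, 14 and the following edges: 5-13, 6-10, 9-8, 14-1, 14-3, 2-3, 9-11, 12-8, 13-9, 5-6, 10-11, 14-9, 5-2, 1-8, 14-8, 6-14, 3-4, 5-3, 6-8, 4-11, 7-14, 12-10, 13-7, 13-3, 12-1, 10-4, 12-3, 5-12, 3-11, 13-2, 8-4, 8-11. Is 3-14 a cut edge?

No

After removing 3-14, the path 3-13-7-14 still connects them, so the edge is not a bridge.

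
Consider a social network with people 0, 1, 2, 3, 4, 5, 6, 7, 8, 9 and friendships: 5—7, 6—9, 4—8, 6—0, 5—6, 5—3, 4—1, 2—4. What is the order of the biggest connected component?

Starting from 1 we can reach 1, 2, 4, 8. That is one component of size 4.
Starting from 0 we can reach 0, 3, 5, 6, 7, 9. That is one component of size 6.
The largest has 6 vertices.

6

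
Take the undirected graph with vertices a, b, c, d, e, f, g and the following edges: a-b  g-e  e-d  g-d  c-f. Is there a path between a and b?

Yes

From a we can reach a, b, which includes b.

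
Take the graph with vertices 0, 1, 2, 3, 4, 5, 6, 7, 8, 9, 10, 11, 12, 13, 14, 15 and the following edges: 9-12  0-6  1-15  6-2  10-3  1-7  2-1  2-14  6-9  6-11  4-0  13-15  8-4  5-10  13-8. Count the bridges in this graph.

7

The edges on the cycle 13-8-4-0-6-2-1-15-13 are not bridges since each lies on that cycle.
But removing 11-6 disconnects 11 from 6; removing 9-12 disconnects 9 from 12; removing 5-10 disconnects 5 from 10; removing 14-2 disconnects 14 from 2 — these are bridges.
In total 7 edges are bridges.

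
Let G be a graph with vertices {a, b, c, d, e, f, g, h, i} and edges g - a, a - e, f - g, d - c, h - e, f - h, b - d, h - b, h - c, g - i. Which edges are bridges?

The edges on the cycle h-b-d-c-h are not bridges since each lies on that cycle.
But removing i - g disconnects i from g — this is a bridge.

g-i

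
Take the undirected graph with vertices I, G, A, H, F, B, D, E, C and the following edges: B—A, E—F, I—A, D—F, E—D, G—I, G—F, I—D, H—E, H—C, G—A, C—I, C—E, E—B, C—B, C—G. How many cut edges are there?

0

The edges on the cycle C-G-A-I-C are not bridges since each lies on that cycle.
Every edge lies on some cycle, so there are no bridges.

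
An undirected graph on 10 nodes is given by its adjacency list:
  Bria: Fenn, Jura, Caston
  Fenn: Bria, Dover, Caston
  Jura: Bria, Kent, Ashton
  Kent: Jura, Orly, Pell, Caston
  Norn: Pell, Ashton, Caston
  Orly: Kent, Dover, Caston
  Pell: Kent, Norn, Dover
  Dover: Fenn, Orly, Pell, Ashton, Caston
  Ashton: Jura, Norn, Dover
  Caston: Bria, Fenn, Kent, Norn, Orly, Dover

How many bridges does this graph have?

0

The edges on the cycle Kent-Jura-Ashton-Norn-Caston-Kent are not bridges since each lies on that cycle.
Every edge lies on some cycle, so there are no bridges.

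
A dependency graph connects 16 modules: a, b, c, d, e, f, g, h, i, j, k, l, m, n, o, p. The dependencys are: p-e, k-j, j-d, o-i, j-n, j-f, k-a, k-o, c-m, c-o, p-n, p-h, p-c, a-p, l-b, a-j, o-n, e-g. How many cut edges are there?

The edges on the cycle k-a-p-c-o-k are not bridges since each lies on that cycle.
But removing p-h disconnects p from h; removing i-o disconnects i from o; removing e-g disconnects e from g; removing e-p disconnects e from p — these are bridges.
In total 8 edges are bridges.

8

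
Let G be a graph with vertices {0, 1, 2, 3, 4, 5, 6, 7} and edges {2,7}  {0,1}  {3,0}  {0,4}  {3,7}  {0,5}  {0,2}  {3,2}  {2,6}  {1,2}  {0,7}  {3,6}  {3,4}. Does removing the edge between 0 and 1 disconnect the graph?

After removing 0 - 1, the path 0-2-1 still connects them, so the edge is not a bridge.

No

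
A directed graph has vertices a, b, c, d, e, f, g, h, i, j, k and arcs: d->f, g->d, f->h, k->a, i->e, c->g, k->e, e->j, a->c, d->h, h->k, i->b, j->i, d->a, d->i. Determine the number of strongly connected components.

{a, c, d, f, g, h, k} are all mutually reachable — one SCC of size 7.
{e, i, j} are all mutually reachable — one SCC of size 3.
{b} is an SCC by itself.
That gives 3 strongly connected components.

3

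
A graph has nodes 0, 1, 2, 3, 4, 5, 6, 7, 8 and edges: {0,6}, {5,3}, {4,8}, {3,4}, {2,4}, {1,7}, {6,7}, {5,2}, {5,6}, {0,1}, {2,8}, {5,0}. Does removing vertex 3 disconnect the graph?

No

Deleting 3 leaves 1 component (was 1) (its neighbors 4, 5 remain connected to each other), so 3 is not a cut vertex.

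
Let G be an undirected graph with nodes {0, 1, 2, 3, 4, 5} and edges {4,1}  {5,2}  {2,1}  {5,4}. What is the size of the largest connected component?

4

0 is isolated — a component by itself.
3 is isolated — a component by itself.
Starting from 1 we can reach 1, 2, 4, 5. That is one component of size 4.
The largest has 4 vertices.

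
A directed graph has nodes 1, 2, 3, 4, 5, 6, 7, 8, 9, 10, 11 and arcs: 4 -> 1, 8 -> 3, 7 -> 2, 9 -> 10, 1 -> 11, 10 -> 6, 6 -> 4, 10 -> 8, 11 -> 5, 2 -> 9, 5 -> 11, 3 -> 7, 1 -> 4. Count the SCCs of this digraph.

4

{2, 3, 7, 8, 9, 10} are all mutually reachable — one SCC of size 6.
{5, 11} are all mutually reachable — one SCC of size 2.
{1, 4} are all mutually reachable — one SCC of size 2.
{6} is an SCC by itself.
That gives 4 strongly connected components.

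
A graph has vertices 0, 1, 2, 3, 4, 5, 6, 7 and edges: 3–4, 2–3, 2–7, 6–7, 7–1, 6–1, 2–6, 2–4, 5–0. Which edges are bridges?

The edges on the cycle 2-3-4-2 are not bridges since each lies on that cycle.
But removing 5–0 disconnects 5 from 0 — this is a bridge.

0-5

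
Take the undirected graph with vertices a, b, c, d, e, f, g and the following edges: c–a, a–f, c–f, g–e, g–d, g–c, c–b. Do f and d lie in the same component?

Yes

From f we can reach a, b, c, d, e, f, g, which includes d.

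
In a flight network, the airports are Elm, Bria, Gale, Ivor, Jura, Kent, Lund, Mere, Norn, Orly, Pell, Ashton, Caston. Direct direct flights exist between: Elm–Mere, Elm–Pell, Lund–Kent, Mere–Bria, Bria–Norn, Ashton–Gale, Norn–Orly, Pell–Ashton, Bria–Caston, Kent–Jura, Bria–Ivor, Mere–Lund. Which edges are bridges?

removing Mere–Lund disconnects Mere from Lund; removing Ivor–Bria disconnects Ivor from Bria; removing Mere–Bria disconnects Mere from Bria; removing Lund–Kent disconnects Lund from Kent — these are bridges.
In total 12 edges are bridges.

Ashton-Gale, Ashton-Pell, Bria-Caston, Bria-Ivor, Bria-Mere, Bria-Norn, Elm-Mere, Elm-Pell, Jura-Kent, Kent-Lund, Lund-Mere, Norn-Orly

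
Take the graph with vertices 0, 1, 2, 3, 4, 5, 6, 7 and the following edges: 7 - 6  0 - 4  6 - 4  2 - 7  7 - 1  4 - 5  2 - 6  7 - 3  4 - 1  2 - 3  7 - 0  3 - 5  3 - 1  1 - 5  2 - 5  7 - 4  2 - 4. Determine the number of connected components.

Starting from 0 we can reach 0, 1, 2, 3, 4, 5, 6, 7. That is one component of size 8.
Total: 1 component.

1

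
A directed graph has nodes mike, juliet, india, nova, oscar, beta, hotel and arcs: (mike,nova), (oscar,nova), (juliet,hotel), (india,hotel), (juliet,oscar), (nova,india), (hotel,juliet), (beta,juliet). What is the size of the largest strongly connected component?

{nova, hotel, india, oscar, juliet} are all mutually reachable — one SCC of size 5.
{mike} is an SCC by itself.
{beta} is an SCC by itself.
The largest has 5 vertices.

5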